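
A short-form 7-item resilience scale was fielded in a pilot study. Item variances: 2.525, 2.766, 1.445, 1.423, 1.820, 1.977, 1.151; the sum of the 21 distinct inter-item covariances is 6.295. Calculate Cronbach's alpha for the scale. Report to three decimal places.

ΣVar(i) = 2.525 + 2.766 + 1.445 + 1.423 + 1.820 + 1.977 + 1.151 = 13.107
Sum of distinct covariances = 6.295
σ²_total = ΣVar(i) + 2·Σcov = 13.107 + 2 × 6.295 = 25.697
α = (7/6)·(1 − 13.107/25.697) = 0.572

Cronbach's alpha = 0.572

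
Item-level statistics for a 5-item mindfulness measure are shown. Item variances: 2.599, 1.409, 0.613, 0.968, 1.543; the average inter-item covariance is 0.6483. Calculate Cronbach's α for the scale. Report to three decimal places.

Σσᵢ² = 2.599 + 1.409 + 0.613 + 0.968 + 1.543 = 7.132
Sum of the 10 distinct covariances = 10 × 0.6483 = 6.4830
total variance = Σσᵢ² + 2·Σcov = 7.132 + 2 × 6.4830 = 20.0980
α = (5/4)·(1 − 7.132/20.0980) = 0.806

Cronbach's α = 0.806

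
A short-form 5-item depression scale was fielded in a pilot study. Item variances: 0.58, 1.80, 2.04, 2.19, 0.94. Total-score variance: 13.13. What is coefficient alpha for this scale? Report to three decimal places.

coefficient alpha = 0.531

ΣVar(i) = 0.58 + 1.80 + 2.04 + 2.19 + 0.94 = 7.55
α = (k/(k−1))·(1 − ΣVar(i)/Var(T)) = (5/4)·(1 − 7.55/13.13) = 0.531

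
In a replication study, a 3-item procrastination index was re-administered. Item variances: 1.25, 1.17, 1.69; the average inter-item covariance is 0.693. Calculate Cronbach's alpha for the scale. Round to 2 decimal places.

Cronbach's alpha = 0.75

Σσ²ᵢ = 1.25 + 1.17 + 1.69 = 4.11
Sum of the 3 distinct covariances = 3 × 0.693 = 2.079
total variance = Σσ²ᵢ + 2·Σcov = 4.11 + 2 × 2.079 = 8.268
α = (3/2)·(1 − 4.11/8.268) = 0.75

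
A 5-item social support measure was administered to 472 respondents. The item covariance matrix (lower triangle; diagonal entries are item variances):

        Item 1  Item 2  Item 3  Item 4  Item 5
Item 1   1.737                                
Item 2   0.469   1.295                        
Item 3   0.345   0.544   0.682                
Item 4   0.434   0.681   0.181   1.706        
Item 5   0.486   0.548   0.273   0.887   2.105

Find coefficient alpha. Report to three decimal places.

sum of item variances = 1.737 + 1.295 + 0.682 + 1.706 + 2.105 = 7.525
Σ_{i<j} σ_ij = 4.848
σ²_total = 7.525 + 2 × 4.848 = 17.221
α = (k/(k−1))·(1 − sum of item variances/σ²_total) = (5/4)·(1 − 7.525/17.221) = 0.704

α = 0.704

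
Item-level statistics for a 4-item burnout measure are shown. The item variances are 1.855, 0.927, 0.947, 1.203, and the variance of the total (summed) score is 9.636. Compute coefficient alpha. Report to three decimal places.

ΣVar(i) = 1.855 + 0.927 + 0.947 + 1.203 = 4.932
α = (k/(k−1))·(1 − ΣVar(i)/σ²_T) = (4/3)·(1 − 4.932/9.636) = 0.651

coefficient alpha = 0.651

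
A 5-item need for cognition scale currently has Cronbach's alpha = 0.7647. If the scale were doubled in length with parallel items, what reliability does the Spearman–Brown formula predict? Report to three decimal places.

predicted reliability = 0.867

Length factor m = 2
α' = m·α / (1 + (m−1)·α)
   = 2 × 0.7647 / (1 + (2 − 1) × 0.7647)
   = 1.5294 / 1.7647 = 0.867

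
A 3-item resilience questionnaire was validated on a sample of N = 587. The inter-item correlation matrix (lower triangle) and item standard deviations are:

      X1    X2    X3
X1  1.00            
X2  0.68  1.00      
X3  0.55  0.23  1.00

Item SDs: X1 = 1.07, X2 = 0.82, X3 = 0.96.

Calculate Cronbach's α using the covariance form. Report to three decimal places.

α = 0.743

Σσ²ᵢ = 1.07² + 0.82² + 0.96² = 2.7389
Covariances σ_ij = r_ij · s_i · s_j:
  σ(X1,X2) = 0.68 × 1.07 × 0.82 = 0.5966
  σ(X1,X3) = 0.55 × 1.07 × 0.96 = 0.5650
  σ(X2,X3) = 0.23 × 0.82 × 0.96 = 0.1811
σ²_T = Σσ²ᵢ + 2·Σσ_ij = 2.7389 + 2 × 1.3427 = 5.4243
α = (3/2)·(1 − 2.7389/5.4243) = 0.743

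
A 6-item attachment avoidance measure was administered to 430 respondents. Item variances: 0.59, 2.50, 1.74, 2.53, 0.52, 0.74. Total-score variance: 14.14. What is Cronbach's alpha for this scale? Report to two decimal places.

α = 0.47

Σσ²ᵢ = 0.59 + 2.50 + 1.74 + 2.53 + 0.52 + 0.74 = 8.62
α = (k/(k−1))·(1 − Σσ²ᵢ/Var(T)) = (6/5)·(1 − 8.62/14.14) = 0.47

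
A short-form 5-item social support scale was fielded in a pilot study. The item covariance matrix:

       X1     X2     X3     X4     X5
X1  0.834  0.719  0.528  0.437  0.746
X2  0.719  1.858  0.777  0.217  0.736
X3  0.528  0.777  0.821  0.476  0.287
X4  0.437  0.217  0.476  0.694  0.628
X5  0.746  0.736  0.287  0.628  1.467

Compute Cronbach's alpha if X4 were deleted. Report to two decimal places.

Remaining items: X1, X2, X3, X5 (k = 4).
Σσᵢ² = 0.834 + 1.858 + 0.821 + 1.467 = 4.980
total variance = 4.980 + 2 × 3.793 = 12.566
α (item deleted) = (4/3)·(1 − 4.980/12.566) = 0.80

Cronbach's alpha = 0.80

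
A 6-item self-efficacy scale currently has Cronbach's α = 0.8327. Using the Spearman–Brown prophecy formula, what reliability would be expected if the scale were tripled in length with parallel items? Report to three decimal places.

Length factor m = 3
α' = m·α / (1 + (m−1)·α)
   = 3 × 0.8327 / (1 + (3 − 1) × 0.8327)
   = 2.4981 / 2.6654 = 0.937

predicted reliability = 0.937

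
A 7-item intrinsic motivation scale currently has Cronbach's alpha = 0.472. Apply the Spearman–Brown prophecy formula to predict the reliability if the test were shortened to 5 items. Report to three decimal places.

Length factor m = 5/7 = 0.7143
α' = m·α / (1 − (1−m)·α)
   = 5/7 × 0.472 / (1 − (1 − 5/7) × 0.472)
   = 0.3371 / 0.8651 = 0.390

predicted reliability = 0.390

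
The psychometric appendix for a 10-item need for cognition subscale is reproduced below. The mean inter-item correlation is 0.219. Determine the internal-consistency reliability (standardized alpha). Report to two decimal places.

α = 0.74

Standardized α = k·r̄ / (1 + (k−1)·r̄) = 10 × 0.219 / (1 + 9 × 0.219)
  = 2.1900 / 2.9710 = 0.74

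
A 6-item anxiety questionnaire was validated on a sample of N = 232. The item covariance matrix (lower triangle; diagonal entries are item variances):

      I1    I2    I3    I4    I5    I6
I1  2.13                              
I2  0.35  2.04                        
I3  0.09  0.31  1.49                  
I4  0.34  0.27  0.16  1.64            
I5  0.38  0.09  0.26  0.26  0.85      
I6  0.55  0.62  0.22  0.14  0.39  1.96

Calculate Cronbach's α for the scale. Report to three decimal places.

α = 0.560

Σσᵢ² = 2.13 + 2.04 + 1.49 + 1.64 + 0.85 + 1.96 = 10.11
Σ_{i<j} σ_ij = 4.43
total variance = 10.11 + 2 × 4.43 = 18.97
α = (k/(k−1))·(1 − Σσᵢ²/total variance) = (6/5)·(1 − 10.11/18.97) = 0.560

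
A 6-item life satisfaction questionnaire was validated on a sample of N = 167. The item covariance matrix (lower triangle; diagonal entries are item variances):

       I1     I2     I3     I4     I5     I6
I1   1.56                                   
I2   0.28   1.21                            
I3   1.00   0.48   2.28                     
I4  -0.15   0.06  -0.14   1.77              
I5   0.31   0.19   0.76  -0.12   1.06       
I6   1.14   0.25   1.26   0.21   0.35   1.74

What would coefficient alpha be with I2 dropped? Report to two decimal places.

Remaining items: I1, I3, I4, I5, I6 (k = 5).
ΣVar(i) = 1.56 + 2.28 + 1.77 + 1.06 + 1.74 = 8.41
σ²_total = 8.41 + 2 × 4.62 = 17.65
α (item deleted) = (5/4)·(1 − 8.41/17.65) = 0.65

α = 0.65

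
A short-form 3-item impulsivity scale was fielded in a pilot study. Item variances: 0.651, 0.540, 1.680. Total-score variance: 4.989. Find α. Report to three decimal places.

ΣVar(i) = 0.651 + 0.540 + 1.680 = 2.871
α = (k/(k−1))·(1 − ΣVar(i)/Var(T)) = (3/2)·(1 − 2.871/4.989) = 0.637

α = 0.637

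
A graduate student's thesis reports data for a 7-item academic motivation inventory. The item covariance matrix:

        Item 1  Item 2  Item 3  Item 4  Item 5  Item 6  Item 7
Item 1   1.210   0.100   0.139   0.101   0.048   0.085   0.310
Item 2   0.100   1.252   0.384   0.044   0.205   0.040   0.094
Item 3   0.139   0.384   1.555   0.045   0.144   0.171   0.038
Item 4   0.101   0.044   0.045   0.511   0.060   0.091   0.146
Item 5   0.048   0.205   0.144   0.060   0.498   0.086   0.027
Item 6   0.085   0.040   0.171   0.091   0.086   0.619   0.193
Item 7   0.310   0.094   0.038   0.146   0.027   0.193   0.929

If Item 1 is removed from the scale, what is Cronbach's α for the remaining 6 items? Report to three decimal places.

α = 0.477

Remaining items: Item 2, Item 3, Item 4, Item 5, Item 6, Item 7 (k = 6).
ΣVar(i) = 1.252 + 1.555 + 0.511 + 0.498 + 0.619 + 0.929 = 5.364
total variance = 5.364 + 2 × 1.768 = 8.900
α (item deleted) = (6/5)·(1 − 5.364/8.900) = 0.477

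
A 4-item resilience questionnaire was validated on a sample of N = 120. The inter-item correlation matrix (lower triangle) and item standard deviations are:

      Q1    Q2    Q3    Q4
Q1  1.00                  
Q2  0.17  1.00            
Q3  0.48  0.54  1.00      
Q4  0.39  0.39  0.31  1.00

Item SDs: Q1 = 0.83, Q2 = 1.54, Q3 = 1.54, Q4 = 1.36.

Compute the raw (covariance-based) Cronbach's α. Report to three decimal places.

Σσ²ᵢ = 0.83² + 1.54² + 1.54² + 1.36² = 7.2817
Covariances σ_ij = r_ij · s_i · s_j:
  σ(Q1,Q2) = 0.17 × 0.83 × 1.54 = 0.2173
  σ(Q1,Q3) = 0.48 × 0.83 × 1.54 = 0.6135
  σ(Q1,Q4) = 0.39 × 0.83 × 1.36 = 0.4402
  σ(Q2,Q3) = 0.54 × 1.54 × 1.54 = 1.2807
  σ(Q2,Q4) = 0.39 × 1.54 × 1.36 = 0.8168
  σ(Q3,Q4) = 0.31 × 1.54 × 1.36 = 0.6493
σ²_T = Σσ²ᵢ + 2·Σσ_ij = 7.2817 + 2 × 4.0178 = 15.3173
α = (4/3)·(1 − 7.2817/15.3173) = 0.699

α = 0.699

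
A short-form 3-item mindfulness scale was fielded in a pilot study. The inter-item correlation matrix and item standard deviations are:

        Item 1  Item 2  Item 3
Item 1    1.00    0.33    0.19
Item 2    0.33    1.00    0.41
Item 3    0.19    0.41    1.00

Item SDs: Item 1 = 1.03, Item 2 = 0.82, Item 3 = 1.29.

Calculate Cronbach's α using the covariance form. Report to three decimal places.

Cronbach's α = 0.543

Σσ²ᵢ = 1.03² + 0.82² + 1.29² = 3.3974
Covariances σ_ij = r_ij · s_i · s_j:
  σ(Item 1,Item 2) = 0.33 × 1.03 × 0.82 = 0.2787
  σ(Item 1,Item 3) = 0.19 × 1.03 × 1.29 = 0.2525
  σ(Item 2,Item 3) = 0.41 × 0.82 × 1.29 = 0.4337
σ²_T = Σσ²ᵢ + 2·Σσ_ij = 3.3974 + 2 × 0.9649 = 5.3272
α = (3/2)·(1 − 3.3974/5.3272) = 0.543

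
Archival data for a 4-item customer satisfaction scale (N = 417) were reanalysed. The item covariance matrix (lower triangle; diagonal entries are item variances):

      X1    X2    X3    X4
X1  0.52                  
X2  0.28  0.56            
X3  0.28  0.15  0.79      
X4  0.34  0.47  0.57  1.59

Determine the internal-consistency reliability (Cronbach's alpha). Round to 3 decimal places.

Σσ²ᵢ = 0.52 + 0.56 + 0.79 + 1.59 = 3.46
Sum of the distinct covariances = 2.09
σ²_T = 3.46 + 2 × 2.09 = 7.64
α = (k/(k−1))·(1 − Σσ²ᵢ/σ²_T) = (4/3)·(1 − 3.46/7.64) = 0.729

Cronbach's alpha = 0.729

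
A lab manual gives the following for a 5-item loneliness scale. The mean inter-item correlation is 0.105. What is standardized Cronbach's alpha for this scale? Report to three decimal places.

Standardized α = k·r̄ / (1 + (k−1)·r̄) = 5 × 0.105 / (1 + 4 × 0.105)
  = 0.5250 / 1.4200 = 0.370

standardized Cronbach's alpha = 0.370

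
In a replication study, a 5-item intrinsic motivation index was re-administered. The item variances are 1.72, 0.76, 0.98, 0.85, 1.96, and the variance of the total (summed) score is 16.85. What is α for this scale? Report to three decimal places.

sum of item variances = 1.72 + 0.76 + 0.98 + 0.85 + 1.96 = 6.27
α = (k/(k−1))·(1 − sum of item variances/total variance) = (5/4)·(1 − 6.27/16.85) = 0.785

α = 0.785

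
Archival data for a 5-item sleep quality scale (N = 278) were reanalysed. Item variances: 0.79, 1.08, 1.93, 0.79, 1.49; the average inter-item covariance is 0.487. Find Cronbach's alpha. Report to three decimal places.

Σσ²ᵢ = 0.79 + 1.08 + 1.93 + 0.79 + 1.49 = 6.08
Sum of the 10 distinct covariances = 10 × 0.487 = 4.870
Var(T) = Σσ²ᵢ + 2·Σcov = 6.08 + 2 × 4.870 = 15.820
α = (5/4)·(1 − 6.08/15.820) = 0.770

Cronbach's alpha = 0.770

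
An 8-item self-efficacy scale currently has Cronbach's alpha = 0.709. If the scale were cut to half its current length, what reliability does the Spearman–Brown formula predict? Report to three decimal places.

predicted reliability = 0.549

Length factor m = 1/2
α' = m·α / (1 − (1−m)·α)
   = 1/2 × 0.709 / (1 − (1 − 1/2) × 0.709)
   = 0.3545 / 0.6455 = 0.549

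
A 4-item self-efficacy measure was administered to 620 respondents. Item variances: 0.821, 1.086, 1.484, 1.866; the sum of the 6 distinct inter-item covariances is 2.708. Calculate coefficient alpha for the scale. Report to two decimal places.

Σσ²ᵢ = 0.821 + 1.086 + 1.484 + 1.866 = 5.257
Sum of distinct covariances = 2.708
total variance = Σσ²ᵢ + 2·Σcov = 5.257 + 2 × 2.708 = 10.673
α = (4/3)·(1 − 5.257/10.673) = 0.68

coefficient alpha = 0.68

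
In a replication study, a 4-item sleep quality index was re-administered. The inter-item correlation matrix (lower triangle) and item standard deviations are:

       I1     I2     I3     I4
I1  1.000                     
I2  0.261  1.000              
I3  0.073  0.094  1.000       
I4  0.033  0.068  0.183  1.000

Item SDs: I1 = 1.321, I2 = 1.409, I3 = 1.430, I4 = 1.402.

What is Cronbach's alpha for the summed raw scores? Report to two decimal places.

Σσ²ᵢ = 1.321² + 1.409² + 1.430² + 1.402² = 7.7408
Covariances σ_ij = r_ij · s_i · s_j:
  σ(I1,I2) = 0.261 × 1.321 × 1.409 = 0.4858
  σ(I1,I3) = 0.073 × 1.321 × 1.430 = 0.1379
  σ(I1,I4) = 0.033 × 1.321 × 1.402 = 0.0611
  σ(I2,I3) = 0.094 × 1.409 × 1.430 = 0.1894
  σ(I2,I4) = 0.068 × 1.409 × 1.402 = 0.1343
  σ(I3,I4) = 0.183 × 1.430 × 1.402 = 0.3669
σ²_T = Σσ²ᵢ + 2·Σσ_ij = 7.7408 + 2 × 1.3754 = 10.4916
α = (4/3)·(1 − 7.7408/10.4916) = 0.35

Cronbach's alpha = 0.35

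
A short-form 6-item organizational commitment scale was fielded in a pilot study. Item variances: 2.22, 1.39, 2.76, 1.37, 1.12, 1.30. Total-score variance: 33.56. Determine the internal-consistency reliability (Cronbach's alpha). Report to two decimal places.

α = 0.84

Σσ²ᵢ = 2.22 + 1.39 + 2.76 + 1.37 + 1.12 + 1.30 = 10.16
α = (k/(k−1))·(1 − Σσ²ᵢ/σ²_T) = (6/5)·(1 − 10.16/33.56) = 0.84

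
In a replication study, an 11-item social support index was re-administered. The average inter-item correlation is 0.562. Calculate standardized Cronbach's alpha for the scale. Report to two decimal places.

Standardized α = k·r̄ / (1 + (k−1)·r̄) = 11 × 0.562 / (1 + 10 × 0.562)
  = 6.1820 / 6.6200 = 0.93

standardized Cronbach's alpha = 0.93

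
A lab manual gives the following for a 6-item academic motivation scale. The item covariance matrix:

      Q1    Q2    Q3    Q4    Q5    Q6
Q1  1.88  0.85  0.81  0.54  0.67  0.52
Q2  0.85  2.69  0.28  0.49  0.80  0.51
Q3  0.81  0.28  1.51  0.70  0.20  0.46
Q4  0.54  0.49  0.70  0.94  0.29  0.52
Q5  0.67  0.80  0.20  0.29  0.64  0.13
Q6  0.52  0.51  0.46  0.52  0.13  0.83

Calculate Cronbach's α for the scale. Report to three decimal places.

sum of item variances = 1.88 + 2.69 + 1.51 + 0.94 + 0.64 + 0.83 = 8.49
Σ_{i<j} σ_ij = 7.77
σ²_total = 8.49 + 2 × 7.77 = 24.03
α = (k/(k−1))·(1 − sum of item variances/σ²_total) = (6/5)·(1 − 8.49/24.03) = 0.776

Cronbach's α = 0.776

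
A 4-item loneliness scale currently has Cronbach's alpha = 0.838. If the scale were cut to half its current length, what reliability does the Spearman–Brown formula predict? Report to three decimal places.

predicted reliability = 0.721

Length factor m = 1/2
α' = m·α / (1 − (1−m)·α)
   = 1/2 × 0.838 / (1 − (1 − 1/2) × 0.838)
   = 0.4190 / 0.5810 = 0.721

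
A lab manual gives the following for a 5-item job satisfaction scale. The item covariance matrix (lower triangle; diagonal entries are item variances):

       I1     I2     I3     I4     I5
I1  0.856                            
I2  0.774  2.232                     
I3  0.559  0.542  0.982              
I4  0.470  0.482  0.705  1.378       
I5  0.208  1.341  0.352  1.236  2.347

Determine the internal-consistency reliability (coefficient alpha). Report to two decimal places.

Σσᵢ² = 0.856 + 2.232 + 0.982 + 1.378 + 2.347 = 7.795
Σ_{i<j} σ_ij = 6.669
Var(T) = 7.795 + 2 × 6.669 = 21.133
α = (k/(k−1))·(1 − Σσᵢ²/Var(T)) = (5/4)·(1 − 7.795/21.133) = 0.79

coefficient alpha = 0.79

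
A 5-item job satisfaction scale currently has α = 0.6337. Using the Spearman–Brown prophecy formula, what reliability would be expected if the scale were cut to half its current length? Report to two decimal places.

predicted reliability = 0.46

Length factor m = 1/2
α' = m·α / (1 − (1−m)·α)
   = 1/2 × 0.6337 / (1 − (1 − 1/2) × 0.6337)
   = 0.3169 / 0.6831 = 0.46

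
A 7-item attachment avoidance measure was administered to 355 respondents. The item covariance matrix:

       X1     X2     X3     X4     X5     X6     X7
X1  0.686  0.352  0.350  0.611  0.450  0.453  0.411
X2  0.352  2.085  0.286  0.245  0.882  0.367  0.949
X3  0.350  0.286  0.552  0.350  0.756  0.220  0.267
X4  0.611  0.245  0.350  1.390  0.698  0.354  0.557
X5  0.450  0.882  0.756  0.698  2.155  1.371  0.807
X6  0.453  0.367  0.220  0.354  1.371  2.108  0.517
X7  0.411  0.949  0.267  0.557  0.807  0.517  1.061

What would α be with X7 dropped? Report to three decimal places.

Remaining items: X1, X2, X3, X4, X5, X6 (k = 6).
sum of item variances = 0.686 + 2.085 + 0.552 + 1.390 + 2.155 + 2.108 = 8.976
Var(T) = 8.976 + 2 × 7.745 = 24.466
α (item deleted) = (6/5)·(1 − 8.976/24.466) = 0.760

α = 0.760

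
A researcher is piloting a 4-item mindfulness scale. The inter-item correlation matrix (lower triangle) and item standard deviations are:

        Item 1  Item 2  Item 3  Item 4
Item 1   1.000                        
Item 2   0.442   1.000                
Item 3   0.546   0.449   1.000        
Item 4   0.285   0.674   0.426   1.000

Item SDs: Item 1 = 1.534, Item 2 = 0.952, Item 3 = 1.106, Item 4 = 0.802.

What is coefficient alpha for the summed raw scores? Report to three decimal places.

Σσ²ᵢ = 1.534² + 0.952² + 1.106² + 0.802² = 5.1259
Covariances σ_ij = r_ij · s_i · s_j:
  σ(Item 1,Item 2) = 0.442 × 1.534 × 0.952 = 0.6455
  σ(Item 1,Item 3) = 0.546 × 1.534 × 1.106 = 0.9263
  σ(Item 1,Item 4) = 0.285 × 1.534 × 0.802 = 0.3506
  σ(Item 2,Item 3) = 0.449 × 0.952 × 1.106 = 0.4728
  σ(Item 2,Item 4) = 0.674 × 0.952 × 0.802 = 0.5146
  σ(Item 3,Item 4) = 0.426 × 1.106 × 0.802 = 0.3779
σ²_T = Σσ²ᵢ + 2·Σσ_ij = 5.1259 + 2 × 3.2877 = 11.7013
α = (4/3)·(1 − 5.1259/11.7013) = 0.749

coefficient alpha = 0.749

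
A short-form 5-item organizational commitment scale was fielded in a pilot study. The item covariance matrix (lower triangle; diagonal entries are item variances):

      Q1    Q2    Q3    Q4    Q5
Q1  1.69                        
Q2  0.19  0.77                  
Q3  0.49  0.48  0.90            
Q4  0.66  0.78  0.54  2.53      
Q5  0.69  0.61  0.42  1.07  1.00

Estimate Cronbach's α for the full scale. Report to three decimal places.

sum of item variances = 1.69 + 0.77 + 0.90 + 2.53 + 1.00 = 6.89
Sum of the distinct covariances = 5.93
σ²_T = 6.89 + 2 × 5.93 = 18.75
α = (k/(k−1))·(1 − sum of item variances/σ²_T) = (5/4)·(1 − 6.89/18.75) = 0.791

Cronbach's α = 0.791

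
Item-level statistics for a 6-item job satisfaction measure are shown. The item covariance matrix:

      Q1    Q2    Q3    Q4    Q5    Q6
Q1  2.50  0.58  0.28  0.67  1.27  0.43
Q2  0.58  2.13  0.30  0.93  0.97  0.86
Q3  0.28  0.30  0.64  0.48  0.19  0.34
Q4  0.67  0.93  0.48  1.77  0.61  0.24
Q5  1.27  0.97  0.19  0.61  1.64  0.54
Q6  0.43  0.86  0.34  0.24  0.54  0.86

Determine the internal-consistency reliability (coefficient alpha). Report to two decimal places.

ΣVar(i) = 2.50 + 2.13 + 0.64 + 1.77 + 1.64 + 0.86 = 9.54
Sum of the distinct covariances = 8.69
total variance = 9.54 + 2 × 8.69 = 26.92
α = (k/(k−1))·(1 − ΣVar(i)/total variance) = (6/5)·(1 − 9.54/26.92) = 0.77

α = 0.77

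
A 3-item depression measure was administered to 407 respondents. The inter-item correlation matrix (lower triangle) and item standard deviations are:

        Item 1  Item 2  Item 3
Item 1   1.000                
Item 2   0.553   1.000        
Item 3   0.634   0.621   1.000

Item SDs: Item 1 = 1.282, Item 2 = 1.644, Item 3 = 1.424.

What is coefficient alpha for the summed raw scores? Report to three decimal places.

Σσ²ᵢ = 1.282² + 1.644² + 1.424² = 6.3740
Covariances σ_ij = r_ij · s_i · s_j:
  σ(Item 1,Item 2) = 0.553 × 1.282 × 1.644 = 1.1655
  σ(Item 1,Item 3) = 0.634 × 1.282 × 1.424 = 1.1574
  σ(Item 2,Item 3) = 0.621 × 1.644 × 1.424 = 1.4538
σ²_T = Σσ²ᵢ + 2·Σσ_ij = 6.3740 + 2 × 3.7767 = 13.9274
α = (3/2)·(1 − 6.3740/13.9274) = 0.814

α = 0.814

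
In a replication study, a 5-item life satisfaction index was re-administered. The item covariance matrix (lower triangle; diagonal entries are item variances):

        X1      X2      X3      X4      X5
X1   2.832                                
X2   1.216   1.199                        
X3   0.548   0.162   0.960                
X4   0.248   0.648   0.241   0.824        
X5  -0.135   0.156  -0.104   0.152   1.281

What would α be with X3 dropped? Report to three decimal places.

Remaining items: X1, X2, X4, X5 (k = 4).
ΣVar(i) = 2.832 + 1.199 + 0.824 + 1.281 = 6.136
total variance = 6.136 + 2 × 2.285 = 10.706
α (item deleted) = (4/3)·(1 − 6.136/10.706) = 0.569

α = 0.569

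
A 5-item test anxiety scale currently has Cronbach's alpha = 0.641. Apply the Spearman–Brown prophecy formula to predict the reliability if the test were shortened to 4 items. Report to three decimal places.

Length factor m = 4/5 = 0.8000
α' = m·α / (1 − (1−m)·α)
   = 4/5 × 0.641 / (1 − (1 − 4/5) × 0.641)
   = 0.5128 / 0.8718 = 0.588

predicted reliability = 0.588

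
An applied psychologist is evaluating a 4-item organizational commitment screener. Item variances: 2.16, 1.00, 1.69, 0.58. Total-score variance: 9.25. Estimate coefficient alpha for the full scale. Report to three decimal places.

ΣVar(i) = 2.16 + 1.00 + 1.69 + 0.58 = 5.43
α = (k/(k−1))·(1 − ΣVar(i)/total variance) = (4/3)·(1 − 5.43/9.25) = 0.551

coefficient alpha = 0.551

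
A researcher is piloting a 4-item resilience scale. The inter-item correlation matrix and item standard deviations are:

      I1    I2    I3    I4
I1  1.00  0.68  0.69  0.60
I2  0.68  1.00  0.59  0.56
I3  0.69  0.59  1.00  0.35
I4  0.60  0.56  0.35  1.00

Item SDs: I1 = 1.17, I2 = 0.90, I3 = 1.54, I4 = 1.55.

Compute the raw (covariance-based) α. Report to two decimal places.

Σσ²ᵢ = 1.17² + 0.90² + 1.54² + 1.55² = 6.9530
Covariances σ_ij = r_ij · s_i · s_j:
  σ(I1,I2) = 0.68 × 1.17 × 0.90 = 0.7160
  σ(I1,I3) = 0.69 × 1.17 × 1.54 = 1.2432
  σ(I1,I4) = 0.60 × 1.17 × 1.55 = 1.0881
  σ(I2,I3) = 0.59 × 0.90 × 1.54 = 0.8177
  σ(I2,I4) = 0.56 × 0.90 × 1.55 = 0.7812
  σ(I3,I4) = 0.35 × 1.54 × 1.55 = 0.8354
σ²_T = Σσ²ᵢ + 2·Σσ_ij = 6.9530 + 2 × 5.4816 = 17.9162
α = (4/3)·(1 − 6.9530/17.9162) = 0.82

α = 0.82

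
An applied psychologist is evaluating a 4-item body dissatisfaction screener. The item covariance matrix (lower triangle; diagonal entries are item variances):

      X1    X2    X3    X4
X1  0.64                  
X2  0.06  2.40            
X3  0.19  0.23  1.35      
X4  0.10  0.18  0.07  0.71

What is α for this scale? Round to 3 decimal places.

Σσᵢ² = 0.64 + 2.40 + 1.35 + 0.71 = 5.10
Σ_{i<j} σ_ij = 0.83
Var(T) = 5.10 + 2 × 0.83 = 6.76
α = (k/(k−1))·(1 − Σσᵢ²/Var(T)) = (4/3)·(1 − 5.10/6.76) = 0.327

α = 0.327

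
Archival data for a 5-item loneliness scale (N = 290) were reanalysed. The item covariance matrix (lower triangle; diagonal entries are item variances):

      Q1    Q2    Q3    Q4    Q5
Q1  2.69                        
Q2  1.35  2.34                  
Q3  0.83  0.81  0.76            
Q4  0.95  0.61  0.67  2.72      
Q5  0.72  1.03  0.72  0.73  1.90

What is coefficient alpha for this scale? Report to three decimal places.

ΣVar(i) = 2.69 + 2.34 + 0.76 + 2.72 + 1.90 = 10.41
Sum of off-diagonal covariances = 8.42
σ²_T = 10.41 + 2 × 8.42 = 27.25
α = (k/(k−1))·(1 − ΣVar(i)/σ²_T) = (5/4)·(1 − 10.41/27.25) = 0.772

α = 0.772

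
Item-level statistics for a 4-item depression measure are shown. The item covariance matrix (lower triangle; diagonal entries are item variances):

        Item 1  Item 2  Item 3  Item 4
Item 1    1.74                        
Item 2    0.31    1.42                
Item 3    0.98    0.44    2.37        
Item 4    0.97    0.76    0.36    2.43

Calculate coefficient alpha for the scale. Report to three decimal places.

coefficient alpha = 0.653

sum of item variances = 1.74 + 1.42 + 2.37 + 2.43 = 7.96
Σ_{i<j} σ_ij = 3.82
total variance = 7.96 + 2 × 3.82 = 15.60
α = (k/(k−1))·(1 − sum of item variances/total variance) = (4/3)·(1 − 7.96/15.60) = 0.653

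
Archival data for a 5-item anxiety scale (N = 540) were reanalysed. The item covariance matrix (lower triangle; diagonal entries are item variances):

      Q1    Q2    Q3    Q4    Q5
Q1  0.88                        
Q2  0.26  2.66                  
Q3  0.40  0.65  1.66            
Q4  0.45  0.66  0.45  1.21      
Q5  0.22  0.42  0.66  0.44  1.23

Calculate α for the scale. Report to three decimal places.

sum of item variances = 0.88 + 2.66 + 1.66 + 1.21 + 1.23 = 7.64
Sum of off-diagonal covariances = 4.61
total variance = 7.64 + 2 × 4.61 = 16.86
α = (k/(k−1))·(1 − sum of item variances/total variance) = (5/4)·(1 − 7.64/16.86) = 0.684

α = 0.684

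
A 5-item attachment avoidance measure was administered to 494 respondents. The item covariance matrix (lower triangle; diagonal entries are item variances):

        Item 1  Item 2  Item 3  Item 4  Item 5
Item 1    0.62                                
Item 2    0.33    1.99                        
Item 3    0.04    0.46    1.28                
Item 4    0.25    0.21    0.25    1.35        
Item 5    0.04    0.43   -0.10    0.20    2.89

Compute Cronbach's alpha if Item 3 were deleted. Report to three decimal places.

α = 0.398

Remaining items: Item 1, Item 2, Item 4, Item 5 (k = 4).
sum of item variances = 0.62 + 1.99 + 1.35 + 2.89 = 6.85
σ²_T = 6.85 + 2 × 1.46 = 9.77
α (item deleted) = (4/3)·(1 − 6.85/9.77) = 0.398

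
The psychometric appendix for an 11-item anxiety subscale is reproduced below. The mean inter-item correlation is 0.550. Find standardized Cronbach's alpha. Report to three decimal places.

Standardized α = k·r̄ / (1 + (k−1)·r̄) = 11 × 0.550 / (1 + 10 × 0.550)
  = 6.0500 / 6.5000 = 0.931

standardized Cronbach's alpha = 0.931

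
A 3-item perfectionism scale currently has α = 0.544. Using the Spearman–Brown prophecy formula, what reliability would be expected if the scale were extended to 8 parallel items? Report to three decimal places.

Length factor m = 8/3 = 2.6667
α' = m·α / (1 + (m−1)·α)
   = 8/3 × 0.544 / (1 + (8/3 − 1) × 0.544)
   = 1.4507 / 1.9067 = 0.761

predicted reliability = 0.761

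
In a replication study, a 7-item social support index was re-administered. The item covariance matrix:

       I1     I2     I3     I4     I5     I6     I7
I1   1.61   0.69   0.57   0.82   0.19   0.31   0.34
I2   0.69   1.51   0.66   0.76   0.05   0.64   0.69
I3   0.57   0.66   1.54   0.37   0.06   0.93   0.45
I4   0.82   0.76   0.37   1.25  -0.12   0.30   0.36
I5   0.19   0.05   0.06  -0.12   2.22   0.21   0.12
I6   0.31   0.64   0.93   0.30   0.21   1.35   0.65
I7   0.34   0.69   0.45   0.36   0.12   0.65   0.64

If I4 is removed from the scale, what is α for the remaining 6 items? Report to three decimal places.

Remaining items: I1, I2, I3, I5, I6, I7 (k = 6).
Σσᵢ² = 1.61 + 1.51 + 1.54 + 2.22 + 1.35 + 0.64 = 8.87
σ²_total = 8.87 + 2 × 6.56 = 21.99
α (item deleted) = (6/5)·(1 − 8.87/21.99) = 0.716

α = 0.716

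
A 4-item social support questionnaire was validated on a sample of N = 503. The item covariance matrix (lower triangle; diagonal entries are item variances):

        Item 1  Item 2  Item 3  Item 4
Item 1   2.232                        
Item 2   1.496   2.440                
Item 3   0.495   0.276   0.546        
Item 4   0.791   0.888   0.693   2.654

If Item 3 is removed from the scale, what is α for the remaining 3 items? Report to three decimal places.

α = 0.696

Remaining items: Item 1, Item 2, Item 4 (k = 3).
sum of item variances = 2.232 + 2.440 + 2.654 = 7.326
total variance = 7.326 + 2 × 3.175 = 13.676
α (item deleted) = (3/2)·(1 − 7.326/13.676) = 0.696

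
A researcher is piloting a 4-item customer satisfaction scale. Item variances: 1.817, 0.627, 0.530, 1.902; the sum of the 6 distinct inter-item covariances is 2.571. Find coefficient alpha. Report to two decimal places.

Σσ²ᵢ = 1.817 + 0.627 + 0.530 + 1.902 = 4.876
Sum of distinct covariances = 2.571
Var(T) = Σσ²ᵢ + 2·Σcov = 4.876 + 2 × 2.571 = 10.018
α = (4/3)·(1 − 4.876/10.018) = 0.68

coefficient alpha = 0.68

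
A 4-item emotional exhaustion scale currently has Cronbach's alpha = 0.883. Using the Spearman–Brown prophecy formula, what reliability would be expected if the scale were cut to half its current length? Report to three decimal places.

predicted reliability = 0.791

Length factor m = 1/2
α' = m·α / (1 − (1−m)·α)
   = 1/2 × 0.883 / (1 − (1 − 1/2) × 0.883)
   = 0.4415 / 0.5585 = 0.791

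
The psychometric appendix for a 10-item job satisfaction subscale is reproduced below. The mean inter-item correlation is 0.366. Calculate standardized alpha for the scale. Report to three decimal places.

standardized alpha = 0.852

Standardized α = k·r̄ / (1 + (k−1)·r̄) = 10 × 0.366 / (1 + 9 × 0.366)
  = 3.6600 / 4.2940 = 0.852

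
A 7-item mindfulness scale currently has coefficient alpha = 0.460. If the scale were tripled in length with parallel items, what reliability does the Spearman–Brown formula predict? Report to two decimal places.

predicted reliability = 0.72

Length factor m = 3
α' = m·α / (1 + (m−1)·α)
   = 3 × 0.460 / (1 + (3 − 1) × 0.460)
   = 1.3800 / 1.9200 = 0.72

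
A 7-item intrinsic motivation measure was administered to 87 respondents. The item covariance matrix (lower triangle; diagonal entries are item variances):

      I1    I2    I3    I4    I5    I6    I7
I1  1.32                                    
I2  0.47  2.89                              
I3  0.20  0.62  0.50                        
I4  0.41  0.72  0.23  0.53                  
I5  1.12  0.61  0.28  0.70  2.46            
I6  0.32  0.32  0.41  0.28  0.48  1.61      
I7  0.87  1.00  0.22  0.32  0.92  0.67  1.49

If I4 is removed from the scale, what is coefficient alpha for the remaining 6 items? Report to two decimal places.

coefficient alpha = 0.75

Remaining items: I1, I2, I3, I5, I6, I7 (k = 6).
Σσ²ᵢ = 1.32 + 2.89 + 0.50 + 2.46 + 1.61 + 1.49 = 10.27
Var(T) = 10.27 + 2 × 8.51 = 27.29
α (item deleted) = (6/5)·(1 − 10.27/27.29) = 0.75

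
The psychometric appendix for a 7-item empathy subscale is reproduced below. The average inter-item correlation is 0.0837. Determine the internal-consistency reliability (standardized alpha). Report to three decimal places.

Standardized α = k·r̄ / (1 + (k−1)·r̄) = 7 × 0.0837 / (1 + 6 × 0.0837)
  = 0.5859 / 1.5022 = 0.390

standardized alpha = 0.390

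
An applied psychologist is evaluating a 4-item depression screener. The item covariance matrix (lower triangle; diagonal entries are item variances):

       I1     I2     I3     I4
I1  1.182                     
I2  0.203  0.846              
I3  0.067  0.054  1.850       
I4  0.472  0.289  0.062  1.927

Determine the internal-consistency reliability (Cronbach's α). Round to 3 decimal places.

Cronbach's α = 0.378

ΣVar(i) = 1.182 + 0.846 + 1.850 + 1.927 = 5.805
Σ_{i<j} σ_ij = 1.147
σ²_T = 5.805 + 2 × 1.147 = 8.099
α = (k/(k−1))·(1 − ΣVar(i)/σ²_T) = (4/3)·(1 − 5.805/8.099) = 0.378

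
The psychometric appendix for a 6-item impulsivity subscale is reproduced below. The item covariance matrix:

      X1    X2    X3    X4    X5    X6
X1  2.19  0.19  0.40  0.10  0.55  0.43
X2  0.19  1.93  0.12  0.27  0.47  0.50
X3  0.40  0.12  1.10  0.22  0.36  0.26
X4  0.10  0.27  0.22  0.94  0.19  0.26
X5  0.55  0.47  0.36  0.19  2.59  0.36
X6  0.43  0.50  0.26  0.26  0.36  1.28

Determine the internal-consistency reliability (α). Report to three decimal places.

α = 0.579

Σσᵢ² = 2.19 + 1.93 + 1.10 + 0.94 + 2.59 + 1.28 = 10.03
Σ_{i<j} σ_ij = 4.68
Var(T) = 10.03 + 2 × 4.68 = 19.39
α = (k/(k−1))·(1 − Σσᵢ²/Var(T)) = (6/5)·(1 − 10.03/19.39) = 0.579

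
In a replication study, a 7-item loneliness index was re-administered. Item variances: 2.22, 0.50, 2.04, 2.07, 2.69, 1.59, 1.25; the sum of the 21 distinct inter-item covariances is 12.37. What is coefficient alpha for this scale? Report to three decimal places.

coefficient alpha = 0.778

ΣVar(i) = 2.22 + 0.50 + 2.04 + 2.07 + 2.69 + 1.59 + 1.25 = 12.36
Sum of distinct covariances = 12.37
σ²_total = ΣVar(i) + 2·Σcov = 12.36 + 2 × 12.37 = 37.10
α = (7/6)·(1 − 12.36/37.10) = 0.778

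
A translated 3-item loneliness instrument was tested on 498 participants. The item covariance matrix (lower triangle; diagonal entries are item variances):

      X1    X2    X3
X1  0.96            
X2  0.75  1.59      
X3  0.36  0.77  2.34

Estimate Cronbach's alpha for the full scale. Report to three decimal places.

Σσᵢ² = 0.96 + 1.59 + 2.34 = 4.89
Σ_{i<j} σ_ij = 1.88
σ²_total = 4.89 + 2 × 1.88 = 8.65
α = (k/(k−1))·(1 − Σσᵢ²/σ²_total) = (3/2)·(1 − 4.89/8.65) = 0.652

α = 0.652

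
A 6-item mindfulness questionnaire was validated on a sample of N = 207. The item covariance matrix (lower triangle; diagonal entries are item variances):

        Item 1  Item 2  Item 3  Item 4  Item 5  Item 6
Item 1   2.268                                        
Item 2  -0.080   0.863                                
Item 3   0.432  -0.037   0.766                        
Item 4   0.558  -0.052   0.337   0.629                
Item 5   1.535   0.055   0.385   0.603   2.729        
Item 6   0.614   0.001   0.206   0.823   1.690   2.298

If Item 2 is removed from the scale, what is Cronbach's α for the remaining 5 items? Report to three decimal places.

Remaining items: Item 1, Item 3, Item 4, Item 5, Item 6 (k = 5).
Σσ²ᵢ = 2.268 + 0.766 + 0.629 + 2.729 + 2.298 = 8.690
Var(T) = 8.690 + 2 × 7.183 = 23.056
α (item deleted) = (5/4)·(1 − 8.690/23.056) = 0.779

α = 0.779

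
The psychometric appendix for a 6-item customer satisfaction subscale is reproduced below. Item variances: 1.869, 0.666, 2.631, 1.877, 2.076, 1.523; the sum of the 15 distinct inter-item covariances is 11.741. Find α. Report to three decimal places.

α = 0.826

ΣVar(i) = 1.869 + 0.666 + 2.631 + 1.877 + 2.076 + 1.523 = 10.642
Sum of distinct covariances = 11.741
σ²_total = ΣVar(i) + 2·Σcov = 10.642 + 2 × 11.741 = 34.124
α = (6/5)·(1 − 10.642/34.124) = 0.826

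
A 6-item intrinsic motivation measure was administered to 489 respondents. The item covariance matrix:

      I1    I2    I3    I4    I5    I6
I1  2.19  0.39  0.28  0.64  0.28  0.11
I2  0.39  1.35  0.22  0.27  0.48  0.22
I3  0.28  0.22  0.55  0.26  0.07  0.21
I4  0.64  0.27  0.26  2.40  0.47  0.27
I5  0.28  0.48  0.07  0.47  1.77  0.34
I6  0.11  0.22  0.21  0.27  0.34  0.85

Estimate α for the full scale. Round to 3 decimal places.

Σσ²ᵢ = 2.19 + 1.35 + 0.55 + 2.40 + 1.77 + 0.85 = 9.11
Σ_{i<j} σ_ij = 4.51
Var(T) = 9.11 + 2 × 4.51 = 18.13
α = (k/(k−1))·(1 − Σσ²ᵢ/Var(T)) = (6/5)·(1 − 9.11/18.13) = 0.597

α = 0.597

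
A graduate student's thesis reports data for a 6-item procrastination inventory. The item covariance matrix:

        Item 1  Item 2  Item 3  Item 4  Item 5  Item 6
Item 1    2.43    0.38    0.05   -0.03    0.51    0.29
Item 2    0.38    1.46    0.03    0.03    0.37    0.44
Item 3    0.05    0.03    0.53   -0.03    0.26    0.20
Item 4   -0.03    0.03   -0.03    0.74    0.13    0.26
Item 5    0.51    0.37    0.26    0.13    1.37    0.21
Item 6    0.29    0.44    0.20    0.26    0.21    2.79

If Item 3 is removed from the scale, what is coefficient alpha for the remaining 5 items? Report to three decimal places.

α = 0.463

Remaining items: Item 1, Item 2, Item 4, Item 5, Item 6 (k = 5).
Σσ²ᵢ = 2.43 + 1.46 + 0.74 + 1.37 + 2.79 = 8.79
total variance = 8.79 + 2 × 2.59 = 13.97
α (item deleted) = (5/4)·(1 − 8.79/13.97) = 0.463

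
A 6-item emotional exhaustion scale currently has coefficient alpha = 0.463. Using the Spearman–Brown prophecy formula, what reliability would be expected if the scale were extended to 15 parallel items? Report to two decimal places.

Length factor m = 15/6 = 2.5000
α' = m·α / (1 + (m−1)·α)
   = 15/6 × 0.463 / (1 + (15/6 − 1) × 0.463)
   = 1.1575 / 1.6945 = 0.68

predicted reliability = 0.68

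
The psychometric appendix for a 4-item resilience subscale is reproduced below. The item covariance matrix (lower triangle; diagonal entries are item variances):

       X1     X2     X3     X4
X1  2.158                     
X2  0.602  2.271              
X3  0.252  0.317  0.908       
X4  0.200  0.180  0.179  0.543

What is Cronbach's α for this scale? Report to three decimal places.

ΣVar(i) = 2.158 + 2.271 + 0.908 + 0.543 = 5.880
Sum of off-diagonal covariances = 1.730
Var(T) = 5.880 + 2 × 1.730 = 9.340
α = (k/(k−1))·(1 − ΣVar(i)/Var(T)) = (4/3)·(1 − 5.880/9.340) = 0.494

α = 0.494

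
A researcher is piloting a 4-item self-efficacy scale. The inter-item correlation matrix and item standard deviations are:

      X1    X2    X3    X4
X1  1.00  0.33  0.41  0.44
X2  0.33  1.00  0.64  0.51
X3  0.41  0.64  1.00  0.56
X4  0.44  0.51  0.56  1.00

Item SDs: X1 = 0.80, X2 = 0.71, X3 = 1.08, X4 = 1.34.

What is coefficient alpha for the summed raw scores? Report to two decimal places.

coefficient alpha = 0.77

Σσ²ᵢ = 0.80² + 0.71² + 1.08² + 1.34² = 4.1061
Covariances σ_ij = r_ij · s_i · s_j:
  σ(X1,X2) = 0.33 × 0.80 × 0.71 = 0.1874
  σ(X1,X3) = 0.41 × 0.80 × 1.08 = 0.3542
  σ(X1,X4) = 0.44 × 0.80 × 1.34 = 0.4717
  σ(X2,X3) = 0.64 × 0.71 × 1.08 = 0.4908
  σ(X2,X4) = 0.51 × 0.71 × 1.34 = 0.4852
  σ(X3,X4) = 0.56 × 1.08 × 1.34 = 0.8104
σ²_T = Σσ²ᵢ + 2·Σσ_ij = 4.1061 + 2 × 2.7997 = 9.7055
α = (4/3)·(1 − 4.1061/9.7055) = 0.77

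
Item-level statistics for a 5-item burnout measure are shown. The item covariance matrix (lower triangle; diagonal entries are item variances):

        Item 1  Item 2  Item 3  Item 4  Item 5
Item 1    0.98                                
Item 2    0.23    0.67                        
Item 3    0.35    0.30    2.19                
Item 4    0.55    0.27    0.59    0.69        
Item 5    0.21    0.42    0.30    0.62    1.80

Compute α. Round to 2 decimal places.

sum of item variances = 0.98 + 0.67 + 2.19 + 0.69 + 1.80 = 6.33
Sum of the distinct covariances = 3.84
σ²_total = 6.33 + 2 × 3.84 = 14.01
α = (k/(k−1))·(1 − sum of item variances/σ²_total) = (5/4)·(1 − 6.33/14.01) = 0.69

α = 0.69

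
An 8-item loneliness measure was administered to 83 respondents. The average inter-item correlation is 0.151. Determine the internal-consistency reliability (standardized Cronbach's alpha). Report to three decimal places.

standardized Cronbach's alpha = 0.587

Standardized α = k·r̄ / (1 + (k−1)·r̄) = 8 × 0.151 / (1 + 7 × 0.151)
  = 1.2080 / 2.0570 = 0.587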